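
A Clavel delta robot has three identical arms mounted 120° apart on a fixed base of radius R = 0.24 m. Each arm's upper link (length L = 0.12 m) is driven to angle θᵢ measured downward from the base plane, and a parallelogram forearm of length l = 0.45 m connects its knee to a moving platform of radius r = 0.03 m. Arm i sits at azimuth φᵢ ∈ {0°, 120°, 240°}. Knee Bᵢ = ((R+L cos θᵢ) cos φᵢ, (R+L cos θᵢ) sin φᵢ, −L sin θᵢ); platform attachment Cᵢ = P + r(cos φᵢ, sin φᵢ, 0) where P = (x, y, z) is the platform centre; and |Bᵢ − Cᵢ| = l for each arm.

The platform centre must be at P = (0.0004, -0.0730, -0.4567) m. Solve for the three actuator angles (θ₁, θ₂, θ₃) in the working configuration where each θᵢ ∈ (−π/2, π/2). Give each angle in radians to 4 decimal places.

θ₁ = 1.0468, θ₂ = 1.3962, θ₃ = 0.6982

arm 1 (φ=0.0°): x'=0.0004, y'=-0.0730
  A=0.2096, B=-0.4567, C=(l²−L²−A²−y'²−z²)/(2L)=-0.2906
  √(A²+B²)=0.5025;  θ1 = -1.1405+2.1874 ≈ 1.0468
φ2=120.0° → target in arm frame (-0.0634, 0.0362)
  A=0.2734, B=-0.4567, C=(l²−L²−A²−y'²−z²)/(2L)=-0.4023
  γ=atan2(-0.4567,0.2734)=-1.0313;  ψ=arccos(-0.7557)=2.4275;  θ2=γ+ψ≈1.3962
arm 3 (φ=240.0°): x'=0.0630, y'=0.0368
  e−x'=0.1470;  (l²−L²−(e−x')²−y'²−z²)/2L = -0.1810
  θ3 = atan2(B,A) + arccos(C/0.4798) = 0.6982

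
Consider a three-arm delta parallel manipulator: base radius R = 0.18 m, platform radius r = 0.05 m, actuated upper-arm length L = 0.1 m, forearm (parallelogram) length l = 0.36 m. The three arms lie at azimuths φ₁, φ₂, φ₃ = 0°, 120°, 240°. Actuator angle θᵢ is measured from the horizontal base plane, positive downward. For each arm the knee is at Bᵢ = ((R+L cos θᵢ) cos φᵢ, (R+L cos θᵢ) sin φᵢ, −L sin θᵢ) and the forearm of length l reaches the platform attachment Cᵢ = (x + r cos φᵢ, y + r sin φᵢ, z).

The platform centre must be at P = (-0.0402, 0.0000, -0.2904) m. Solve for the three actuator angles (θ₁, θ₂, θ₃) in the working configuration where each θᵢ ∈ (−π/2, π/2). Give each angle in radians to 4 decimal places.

arm 1 (φ=0.0°): x'=-0.0402, y'=0.0000
  A cos θ + B sin θ = C:  0.1702·cos θ + -0.2904·sin θ = 0.0315
  √(A²+B²)=0.3366;  θ1 = -1.0407+1.4771 ≈ 0.4364
φ2=120.0° → target in arm frame (0.0201, 0.0348)
  e−x'=0.1099;  (l²−L²−(e−x')²−y'²−z²)/2L = 0.1099
  θ2 = atan2(B,A) + arccos(C/0.3105) = 0.0000
rotate P by −φ3: (0.0201, -0.0348, -0.2904)
  e−x'=0.1099;  (l²−L²−(e−x')²−y'²−z²)/2L = 0.1099
  γ=atan2(-0.2904,0.1099)=-1.2090;  ψ=arccos(0.3539)=1.2090;  θ3=γ+ψ≈0.0000

θ₁ = 0.4364, θ₂ = 0.0000, θ₃ = 0.0000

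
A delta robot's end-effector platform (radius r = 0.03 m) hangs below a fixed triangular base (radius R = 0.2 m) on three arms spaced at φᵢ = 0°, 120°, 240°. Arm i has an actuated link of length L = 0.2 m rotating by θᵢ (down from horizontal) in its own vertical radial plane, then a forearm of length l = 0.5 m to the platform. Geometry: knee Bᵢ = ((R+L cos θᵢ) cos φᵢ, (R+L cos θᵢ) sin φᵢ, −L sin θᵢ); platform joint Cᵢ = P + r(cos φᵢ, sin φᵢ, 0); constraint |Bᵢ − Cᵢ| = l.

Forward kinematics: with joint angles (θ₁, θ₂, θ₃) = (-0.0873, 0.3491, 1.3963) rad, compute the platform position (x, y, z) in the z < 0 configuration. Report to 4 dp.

arm 1 at φ=0.0°: ρ1 = 0.3692;  centre 1 = (0.3692, 0.0000, 0.0174)
arm 2 at φ=120.0°: ρ2 = 0.3579;  centre 2 = (-0.1790, 0.3100, -0.0684)
centre 3 = (0.2047·cos240.0°, 0.2047·sin240.0°, -0.1970) = (-0.1024, -0.1773, -0.1970)
eliminate P² terms by subtracting sphere 1 from 2 and 3
linear system: -1.0964x+0.6200y = -0.0038−-0.1717z; -0.9432x+-0.3546y = -0.0559−-0.4288z
Cramer: x(z) = 0.0370-0.3356z;  y(z) = 0.0593-0.3166z
into |P−centre ₁|² = l²: 1.2129z² + 0.1506z + -0.1358 = 0;  Δ = 0.6816;  z = -0.4024 or 0.2783 → z<0 root = -0.4024
x = 0.1721, y = 0.1867

(0.1721, 0.1867, -0.4024)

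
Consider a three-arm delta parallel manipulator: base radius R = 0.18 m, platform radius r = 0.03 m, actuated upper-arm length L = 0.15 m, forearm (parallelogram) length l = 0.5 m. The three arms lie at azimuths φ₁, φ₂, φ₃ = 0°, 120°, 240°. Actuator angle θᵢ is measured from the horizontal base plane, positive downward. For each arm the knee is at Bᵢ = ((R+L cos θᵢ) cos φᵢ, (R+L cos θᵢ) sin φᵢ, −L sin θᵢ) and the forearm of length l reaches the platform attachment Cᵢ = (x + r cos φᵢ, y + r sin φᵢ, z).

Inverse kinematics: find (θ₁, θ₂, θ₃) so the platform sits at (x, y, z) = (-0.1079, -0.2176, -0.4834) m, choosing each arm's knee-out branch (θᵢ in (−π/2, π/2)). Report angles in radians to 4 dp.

θ₁ = 1.3089, θ₂ = 1.3965, θ₃ = -0.0874

φ1=0.0° → target in arm frame (-0.1079, -0.2176)
  A cos θ + B sin θ = C:  0.2579·cos θ + -0.4834·sin θ = -0.4001
  √(A²+B²)=0.5479;  θ1 = -1.0807+2.3896 ≈ 1.3089
arm 2 (φ=120.0°): x'=-0.1345, y'=0.2022
  A cos θ + B sin θ = C:  0.2845·cos θ + -0.4834·sin θ = -0.4267
  √(A²+B²)=0.5609;  θ2 = -1.0389+2.4353 ≈ 1.3965
φ3=240.0° → target in arm frame (0.2424, 0.0154)
  A cos θ + B sin θ = C:  -0.0924·cos θ + -0.4834·sin θ = -0.0498
  √(A²+B²)=0.4922;  θ3 = -1.7597+1.6722 ≈ -0.0874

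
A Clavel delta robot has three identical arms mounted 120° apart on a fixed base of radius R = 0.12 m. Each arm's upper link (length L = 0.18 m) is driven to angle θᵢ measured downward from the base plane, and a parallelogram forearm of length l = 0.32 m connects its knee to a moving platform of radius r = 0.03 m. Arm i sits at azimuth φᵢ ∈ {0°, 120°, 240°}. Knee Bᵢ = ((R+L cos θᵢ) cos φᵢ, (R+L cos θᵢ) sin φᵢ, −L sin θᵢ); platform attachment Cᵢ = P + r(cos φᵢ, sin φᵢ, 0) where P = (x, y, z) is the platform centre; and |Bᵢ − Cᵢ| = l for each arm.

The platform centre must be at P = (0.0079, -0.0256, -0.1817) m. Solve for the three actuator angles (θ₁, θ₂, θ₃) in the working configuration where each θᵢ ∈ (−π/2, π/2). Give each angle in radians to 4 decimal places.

arm 1 (φ=0.0°): x'=0.0079, y'=-0.0256
  A=0.0821, B=-0.1817, C=(l²−L²−A²−y'²−z²)/(2L)=0.0822
  √(A²+B²)=0.1994;  θ1 = -1.1464+1.1459 ≈ -0.0005
arm 2 (φ=120.0°): x'=-0.0261, y'=0.0060
  A=0.1161, B=-0.1817, C=(l²−L²−A²−y'²−z²)/(2L)=0.0652
  √(A²+B²)=0.2156;  θ2 = -1.0021+1.2637 ≈ 0.2616
rotate P by −φ3: (0.0182, 0.0196, -0.1817)
  A=0.0718, B=-0.1817, C=(l²−L²−A²−y'²−z²)/(2L)=0.0874
  θ3 = atan2(B,A) + arccos(C/0.1954) = -0.0873

θ₁ = -0.0005, θ₂ = 0.2616, θ₃ = -0.0873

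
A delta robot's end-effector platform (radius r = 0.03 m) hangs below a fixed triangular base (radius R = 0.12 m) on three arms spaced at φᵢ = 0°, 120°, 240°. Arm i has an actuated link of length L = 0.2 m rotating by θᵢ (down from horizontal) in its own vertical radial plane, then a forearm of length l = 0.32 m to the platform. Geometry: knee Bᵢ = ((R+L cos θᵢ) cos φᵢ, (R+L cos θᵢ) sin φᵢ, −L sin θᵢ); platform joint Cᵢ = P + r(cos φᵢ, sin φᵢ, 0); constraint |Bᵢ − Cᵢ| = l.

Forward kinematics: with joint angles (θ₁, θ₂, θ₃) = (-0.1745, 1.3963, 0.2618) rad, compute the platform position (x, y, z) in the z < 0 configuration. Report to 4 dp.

arm 1 at φ=0.0°: e+L cos θ1 = 0.2870;  S1 = (0.2870, 0.0000, 0.0347)
S2 = (0.1247·cos120.0°, 0.1247·sin120.0°, -0.1970) = (-0.0624, 0.1080, -0.1970)
φ3=240.0°: virtual centre (-0.1416, -0.2452, -0.0518), radius l
eliminate P² terms by subtracting sphere 1 from 2 and 3
linear system: -0.6986x+0.2160y = -0.0292−-0.4634z; -0.8571x+-0.4905y = -0.0007−-0.1730z
Cramer: x(z) = 0.0274-0.5014z;  y(z) = -0.0465+0.5235z
sphere 1 gives Az²+Bz+C=0 with A=1.5254, B=0.1421, C=-0.0317;  B²−4AC=0.2134;  roots -0.1980, 0.1048;  negative root z = -0.1980
x = 0.1267, y = -0.1502

(0.1267, -0.1502, -0.1980)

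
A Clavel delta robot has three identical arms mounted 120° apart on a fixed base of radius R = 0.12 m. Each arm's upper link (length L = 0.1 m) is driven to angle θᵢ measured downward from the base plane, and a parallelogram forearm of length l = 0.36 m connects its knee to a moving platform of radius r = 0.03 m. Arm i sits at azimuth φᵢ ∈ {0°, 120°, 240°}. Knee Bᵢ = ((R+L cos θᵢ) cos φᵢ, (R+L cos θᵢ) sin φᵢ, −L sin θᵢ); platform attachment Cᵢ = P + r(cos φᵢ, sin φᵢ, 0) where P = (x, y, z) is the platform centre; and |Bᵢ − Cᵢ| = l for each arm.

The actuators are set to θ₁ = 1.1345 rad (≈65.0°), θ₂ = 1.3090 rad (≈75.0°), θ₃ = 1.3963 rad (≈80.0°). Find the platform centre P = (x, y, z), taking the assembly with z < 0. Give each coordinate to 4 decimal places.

φ1=0.0°: virtual centre (0.1323, 0.0000, -0.0906), radius l
arm 2 at φ=120.0°: ρ2 = 0.1159;  S2 = (-0.0579, 0.1004, -0.0966)
S3 = (0.1074·cos240.0°, 0.1074·sin240.0°, -0.0985) = (-0.0537, -0.0930, -0.0985)
subtract pairs → two planes through P
linear system: -0.3804x+0.2007y = -0.0029−-0.0119z; -0.3719x+-0.1860y = -0.0045−-0.0157z
det = 0.1454;  x = 0.0100+-0.0369z,  y = 0.0042+-0.0106z
sphere 1 gives Az²+Bz+C=0 with A=1.0015, B=0.1902, C=-0.1064;  B²−4AC=0.4624;  roots -0.4345, 0.2446;  negative root z = -0.4345
x = 0.0260, y = 0.0088

(0.0260, 0.0088, -0.4345)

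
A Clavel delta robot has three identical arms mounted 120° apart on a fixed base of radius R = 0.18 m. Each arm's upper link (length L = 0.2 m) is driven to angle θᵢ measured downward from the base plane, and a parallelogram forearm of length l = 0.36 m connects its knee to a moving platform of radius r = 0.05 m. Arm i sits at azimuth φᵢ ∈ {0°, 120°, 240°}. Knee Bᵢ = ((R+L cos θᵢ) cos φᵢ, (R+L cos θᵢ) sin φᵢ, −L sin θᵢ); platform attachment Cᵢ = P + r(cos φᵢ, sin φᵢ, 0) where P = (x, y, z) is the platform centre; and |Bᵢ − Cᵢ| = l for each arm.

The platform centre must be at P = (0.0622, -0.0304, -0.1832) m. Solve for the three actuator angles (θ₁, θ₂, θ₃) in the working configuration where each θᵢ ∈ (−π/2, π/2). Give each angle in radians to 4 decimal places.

θ₁ = -0.3485, θ₂ = 0.6105, θ₃ = 0.2618

arm 1 (φ=0.0°): x'=0.0622, y'=-0.0304
  A cos θ + B sin θ = C:  0.0678·cos θ + -0.1832·sin θ = 0.1263
  √(A²+B²)=0.1953;  θ1 = -1.2163+0.8678 ≈ -0.3485
φ2=120.0° → target in arm frame (-0.0574, -0.0387)
  A cos θ + B sin θ = C:  0.1874·cos θ + -0.1832·sin θ = 0.0485
  θ2 = atan2(B,A) + arccos(C/0.2621) = 0.6105
φ3=240.0° → target in arm frame (-0.0048, 0.0691)
  e−x'=0.1348;  (l²−L²−(e−x')²−y'²−z²)/2L = 0.0828
  γ=atan2(-0.1832,0.1348)=-0.9365;  ψ=arccos(0.3639)=1.1984;  θ3=γ+ψ≈0.2618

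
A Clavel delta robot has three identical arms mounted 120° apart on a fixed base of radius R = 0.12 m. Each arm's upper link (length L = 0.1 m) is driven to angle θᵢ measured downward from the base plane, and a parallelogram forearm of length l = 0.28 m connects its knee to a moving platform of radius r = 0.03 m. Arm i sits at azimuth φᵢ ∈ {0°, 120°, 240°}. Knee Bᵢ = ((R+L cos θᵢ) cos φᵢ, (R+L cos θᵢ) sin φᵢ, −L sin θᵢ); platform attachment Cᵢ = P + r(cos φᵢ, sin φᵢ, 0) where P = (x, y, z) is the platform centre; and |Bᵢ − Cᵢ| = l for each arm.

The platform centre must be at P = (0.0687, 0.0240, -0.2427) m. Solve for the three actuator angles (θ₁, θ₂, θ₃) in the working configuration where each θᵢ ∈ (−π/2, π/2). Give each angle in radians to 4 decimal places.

rotate P by −φ1: (0.0687, 0.0240, -0.2427)
  A cos θ + B sin θ = C:  0.0213·cos θ + -0.2427·sin θ = 0.0423
  γ=atan2(-0.2427,0.0213)=-1.4833;  ψ=arccos(0.1738)=1.3961;  θ1=γ+ψ≈-0.0871
φ2=120.0° → target in arm frame (-0.0136, -0.0715)
  e−x'=0.1036;  (l²−L²−(e−x')²−y'²−z²)/2L = -0.0317
  θ2 = atan2(B,A) + arccos(C/0.2639) = 0.5238
rotate P by −φ3: (-0.0551, 0.0475, -0.2427)
  e−x'=0.1451;  (l²−L²−(e−x')²−y'²−z²)/2L = -0.0691
  √(A²+B²)=0.2828;  θ3 = -1.0318+1.8177 ≈ 0.7859

θ₁ = -0.0871, θ₂ = 0.5238, θ₃ = 0.7859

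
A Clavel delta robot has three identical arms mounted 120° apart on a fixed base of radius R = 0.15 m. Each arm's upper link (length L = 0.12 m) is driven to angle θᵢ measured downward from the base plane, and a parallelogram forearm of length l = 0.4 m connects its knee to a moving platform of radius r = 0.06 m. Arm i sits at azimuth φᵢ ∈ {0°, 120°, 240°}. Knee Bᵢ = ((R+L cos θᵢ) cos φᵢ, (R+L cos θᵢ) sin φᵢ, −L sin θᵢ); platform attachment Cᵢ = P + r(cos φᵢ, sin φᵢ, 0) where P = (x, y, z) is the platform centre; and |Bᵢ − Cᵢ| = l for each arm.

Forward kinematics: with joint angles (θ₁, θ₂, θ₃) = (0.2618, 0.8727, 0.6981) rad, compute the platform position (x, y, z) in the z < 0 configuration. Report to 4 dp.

φ1=0.0°: virtual centre (0.2059, 0.0000, -0.0311), radius l
φ2=120.0°: virtual centre (-0.0836, 0.1447, -0.0919), radius l
O3 = (0.1819·cos240.0°, 0.1819·sin240.0°, -0.0771) = (-0.0910, -0.1576, -0.0771)
|O₂|²−|O₁|² = -0.0070;  |O₃|²−|O₁|² = -0.0043
[-0.5790 0.2895 -0.1217]·P = -0.0070;  [-0.5937 -0.3151 -0.0921]·P = -0.0043
Cramer: x(z) = 0.0097-0.1836z;  y(z) = -0.0046+0.0534z
sphere 1 gives Az²+Bz+C=0 with A=1.0365, B=0.1336, C=-0.1205;  B²−4AC=0.5176;  roots -0.4115, 0.2826;  negative root z = -0.4115
x = 0.0853, y = -0.0266

(0.0853, -0.0266, -0.4115)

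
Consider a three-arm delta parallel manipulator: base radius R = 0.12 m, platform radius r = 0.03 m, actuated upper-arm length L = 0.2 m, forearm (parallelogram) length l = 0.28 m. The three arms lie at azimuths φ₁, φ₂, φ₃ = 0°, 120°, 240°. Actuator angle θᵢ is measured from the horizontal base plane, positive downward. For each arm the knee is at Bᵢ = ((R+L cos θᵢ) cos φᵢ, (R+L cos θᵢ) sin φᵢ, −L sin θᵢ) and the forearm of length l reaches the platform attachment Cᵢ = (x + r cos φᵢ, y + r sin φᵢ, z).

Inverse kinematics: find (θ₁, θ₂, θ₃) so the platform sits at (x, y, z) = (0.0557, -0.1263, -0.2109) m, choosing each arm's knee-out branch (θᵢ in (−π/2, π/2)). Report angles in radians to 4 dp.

θ₁ = 0.4362, θ₂ = 1.3088, θ₃ = 0.2618

φ1=0.0° → target in arm frame (0.0557, -0.1263)
  e−x'=0.0343;  (l²−L²−(e−x')²−y'²−z²)/2L = -0.0580
  γ=atan2(-0.2109,0.0343)=-1.4096;  ψ=arccos(-0.2715)=1.8458;  θ1=γ+ψ≈0.4362
rotate P by −φ2: (-0.1372, 0.0149, -0.2109)
  A=0.2272, B=-0.2109, C=(l²−L²−A²−y'²−z²)/(2L)=-0.1448
  √(A²+B²)=0.3100;  θ2 = -0.7481+2.0569 ≈ 1.3088
rotate P by −φ3: (0.0815, 0.1114, -0.2109)
  e−x'=0.0085;  (l²−L²−(e−x')²−y'²−z²)/2L = -0.0464
  γ=atan2(-0.2109,0.0085)=-1.5307;  ψ=arccos(-0.2198)=1.7924;  θ3=γ+ψ≈0.2618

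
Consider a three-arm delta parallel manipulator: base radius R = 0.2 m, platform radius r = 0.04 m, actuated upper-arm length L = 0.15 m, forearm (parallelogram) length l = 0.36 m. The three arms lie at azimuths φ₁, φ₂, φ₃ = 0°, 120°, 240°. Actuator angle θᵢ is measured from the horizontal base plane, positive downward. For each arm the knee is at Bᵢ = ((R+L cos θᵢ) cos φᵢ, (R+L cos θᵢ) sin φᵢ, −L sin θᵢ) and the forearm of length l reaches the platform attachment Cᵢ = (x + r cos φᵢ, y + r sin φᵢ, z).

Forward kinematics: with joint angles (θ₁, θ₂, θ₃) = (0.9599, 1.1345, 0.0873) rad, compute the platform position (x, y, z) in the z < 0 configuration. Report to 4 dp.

(-0.0379, -0.1101, -0.3148)

centre 1 = (0.2460·cos0.0°, 0.2460·sin0.0°, -0.1229) = (0.2460, 0.0000, -0.1229)
arm 2 at φ=120.0°: e+L cos θ2 = 0.2234;  centre 2 = (-0.1117, 0.1935, -0.1359)
centre 3 = (0.3094·cos240.0°, 0.3094·sin240.0°, -0.0131) = (-0.1547, -0.2680, -0.0131)
|centre ₂|²−|centre ₁|² = -0.0072;  |centre ₃|²−|centre ₁|² = 0.0203
linear system: -0.7155x+0.3869y = -0.0072−-0.0262z; -0.8015x+-0.5359y = 0.0203−0.2196z
Cramer: x(z) = -0.0057+0.1023z;  y(z) = -0.0293+0.2567z
quadratic in z: (1.0764)z²+(0.1792)z+(-0.0503)=0, √Δ=0.4985 → z ∈ {-0.3148, 0.1483}; z = -0.3148 (taking z<0)
x = -0.0379, y = -0.1101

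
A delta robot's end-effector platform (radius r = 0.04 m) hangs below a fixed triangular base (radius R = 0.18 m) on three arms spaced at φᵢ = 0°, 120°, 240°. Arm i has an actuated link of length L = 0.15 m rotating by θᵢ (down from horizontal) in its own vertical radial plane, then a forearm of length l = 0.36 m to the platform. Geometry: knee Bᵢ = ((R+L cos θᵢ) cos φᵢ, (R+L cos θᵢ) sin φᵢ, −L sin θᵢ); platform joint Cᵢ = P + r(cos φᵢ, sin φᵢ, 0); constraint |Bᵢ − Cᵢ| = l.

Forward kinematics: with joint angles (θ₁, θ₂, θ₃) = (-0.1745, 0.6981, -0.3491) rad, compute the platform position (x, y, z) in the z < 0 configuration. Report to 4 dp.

(0.0336, -0.0778, -0.2168)

arm 1 at φ=0.0°: (R−r)+L cos θ1 = 0.2877;  S1 = (0.2877, 0.0000, 0.0260)
S2 = (0.2549·cos120.0°, 0.2549·sin120.0°, -0.0964) = (-0.1275, 0.2208, -0.0964)
φ3=240.0°: virtual centre (-0.1405, -0.2433, 0.0513), radius l
|S₂|²−|S₁|² = -0.0092;  |S₃|²−|S₁|² = -0.0019
[-0.8304 0.4415 -0.2449]·P = -0.0092;  [-0.8564 -0.4866 0.0505]·P = -0.0019
Cramer: x(z) = 0.0068-0.1238z;  y(z) = -0.0080+0.3218z
quadratic in z: (1.1189)z²+(0.0123)z+(-0.0499)=0, √Δ=0.4729 → z ∈ {-0.2168, 0.2058}; z = -0.2168 (taking z<0)
x = 0.0336, y = -0.0778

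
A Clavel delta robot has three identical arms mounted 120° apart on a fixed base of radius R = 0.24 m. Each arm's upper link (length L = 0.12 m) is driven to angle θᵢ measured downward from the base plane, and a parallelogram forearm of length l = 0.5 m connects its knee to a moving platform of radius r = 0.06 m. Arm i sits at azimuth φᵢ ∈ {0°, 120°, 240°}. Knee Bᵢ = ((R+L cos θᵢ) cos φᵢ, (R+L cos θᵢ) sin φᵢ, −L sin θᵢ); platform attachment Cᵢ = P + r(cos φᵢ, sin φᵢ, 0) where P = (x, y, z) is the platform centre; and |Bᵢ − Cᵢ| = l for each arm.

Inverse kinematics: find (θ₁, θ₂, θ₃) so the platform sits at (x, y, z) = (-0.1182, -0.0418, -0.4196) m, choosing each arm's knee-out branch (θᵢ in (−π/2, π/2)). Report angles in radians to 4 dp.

arm 1 (φ=0.0°): x'=-0.1182, y'=-0.0418
  e−x'=0.2982;  (l²−L²−(e−x')²−y'²−z²)/2L = -0.1297
  √(A²+B²)=0.5148;  θ1 = -0.9529+1.8256 ≈ 0.8726
arm 2 (φ=120.0°): x'=0.0229, y'=0.1233
  A=0.1571, B=-0.4196, C=(l²−L²−A²−y'²−z²)/(2L)=0.0819
  γ=atan2(-0.4196,0.1571)=-1.2125;  ψ=arccos(0.1828)=1.3869;  θ2=γ+ψ≈0.1744
φ3=240.0° → target in arm frame (0.0953, -0.0815)
  A=0.0847, B=-0.4196, C=(l²−L²−A²−y'²−z²)/(2L)=0.1905
  γ=atan2(-0.4196,0.0847)=-1.3716;  ψ=arccos(0.4451)=1.1095;  θ3=γ+ψ≈-0.2621

θ₁ = 0.8726, θ₂ = 0.1744, θ₃ = -0.2621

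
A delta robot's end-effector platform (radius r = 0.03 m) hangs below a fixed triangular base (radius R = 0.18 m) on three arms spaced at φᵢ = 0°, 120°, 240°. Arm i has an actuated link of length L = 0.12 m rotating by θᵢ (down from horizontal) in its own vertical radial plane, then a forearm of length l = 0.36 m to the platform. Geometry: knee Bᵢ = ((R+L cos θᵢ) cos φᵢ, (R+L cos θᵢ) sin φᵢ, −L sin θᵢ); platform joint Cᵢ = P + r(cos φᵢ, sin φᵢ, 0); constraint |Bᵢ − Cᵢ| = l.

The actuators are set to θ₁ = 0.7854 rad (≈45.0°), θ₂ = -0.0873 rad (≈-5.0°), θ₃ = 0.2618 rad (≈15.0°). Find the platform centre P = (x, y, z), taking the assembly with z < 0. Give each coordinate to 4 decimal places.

(-0.0691, 0.0256, -0.2761)

φ1=0.0°: virtual centre (0.2349, 0.0000, -0.0849), radius l
φ2=120.0°: virtual centre (-0.1348, 0.2334, 0.0105), radius l
arm 3 at φ=240.0°: (R−r)+L cos θ3 = 0.2659;  centre 3 = (-0.1330, -0.2303, -0.0311)
|centre ₂|²−|centre ₁|² = 0.0104;  |centre ₃|²−|centre ₁|² = 0.0093
plane₁₂: -0.7392x+0.4669y+0.1906z = 0.0104
Cramer: x(z) = -0.0134+0.2018z;  y(z) = 0.0011-0.0887z
quadratic in z: (1.0486)z²+(0.0693)z+(-0.0608)=0, √Δ=0.5097 → z ∈ {-0.2761, 0.2100}; z = -0.2761 (taking z<0)
x = -0.0691, y = 0.0256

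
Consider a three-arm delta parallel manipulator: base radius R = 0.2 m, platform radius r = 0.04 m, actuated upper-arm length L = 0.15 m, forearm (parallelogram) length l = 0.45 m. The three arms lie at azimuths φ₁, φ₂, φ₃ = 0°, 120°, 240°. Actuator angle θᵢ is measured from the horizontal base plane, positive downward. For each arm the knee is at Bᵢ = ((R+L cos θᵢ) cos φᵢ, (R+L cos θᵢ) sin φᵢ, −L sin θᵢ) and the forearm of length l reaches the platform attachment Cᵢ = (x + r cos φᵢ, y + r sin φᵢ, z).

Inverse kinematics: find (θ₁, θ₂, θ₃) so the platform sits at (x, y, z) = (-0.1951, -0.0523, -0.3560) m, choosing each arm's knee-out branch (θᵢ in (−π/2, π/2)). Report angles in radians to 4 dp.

φ1=0.0° → target in arm frame (-0.1951, -0.0523)
  e−x'=0.3551;  (l²−L²−(e−x')²−y'²−z²)/2L = -0.2519
  θ1 = atan2(B,A) + arccos(C/0.5028) = 1.3088
φ2=120.0° → target in arm frame (0.0523, 0.1951)
  A cos θ + B sin θ = C:  0.1077·cos θ + -0.3560·sin θ = 0.0120
  θ2 = atan2(B,A) + arccos(C/0.3719) = 0.2617
rotate P by −φ3: (0.1428, -0.1428, -0.3560)
  e−x'=0.0172;  (l²−L²−(e−x')²−y'²−z²)/2L = 0.1086
  γ=atan2(-0.3560,0.0172)=-1.5226;  ψ=arccos(0.3047)=1.2612;  θ3=γ+ψ≈-0.2614

θ₁ = 1.3088, θ₂ = 0.2617, θ₃ = -0.2614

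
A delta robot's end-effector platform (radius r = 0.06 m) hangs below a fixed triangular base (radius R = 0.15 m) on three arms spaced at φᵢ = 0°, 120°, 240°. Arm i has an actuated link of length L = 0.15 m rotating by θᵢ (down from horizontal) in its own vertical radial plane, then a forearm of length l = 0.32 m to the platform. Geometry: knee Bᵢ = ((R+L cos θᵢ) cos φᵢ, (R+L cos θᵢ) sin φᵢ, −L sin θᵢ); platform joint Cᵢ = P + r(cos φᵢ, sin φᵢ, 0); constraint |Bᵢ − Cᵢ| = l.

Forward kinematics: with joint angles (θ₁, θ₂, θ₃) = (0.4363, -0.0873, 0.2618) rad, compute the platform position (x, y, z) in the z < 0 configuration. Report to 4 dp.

(-0.0381, 0.0313, -0.2414)

arm 1 at φ=0.0°: e+L cos θ1 = 0.2259;  O1 = (0.2259, 0.0000, -0.0634)
O2 = (0.2394·cos120.0°, 0.2394·sin120.0°, 0.0131) = (-0.1197, 0.2074, 0.0131)
O3 = (0.2349·cos240.0°, 0.2349·sin240.0°, -0.0388) = (-0.1174, -0.2034, -0.0388)
|O₂|²−|O₁|² = 0.0024;  |O₃|²−|O₁|² = 0.0016
[-0.6913 0.4147 0.1529]·P = 0.0024;  [-0.6868 -0.4068 0.0491]·P = 0.0016
Cramer: x(z) = -0.0029+0.1459z;  y(z) = 0.0010-0.1255z
into |P−O₁|² = l²: 1.0371z² + 0.0597z + -0.0460 = 0;  Δ = 0.1944;  z = -0.2414 or 0.1838 → z<0 root = -0.2414
x = -0.0381, y = 0.0313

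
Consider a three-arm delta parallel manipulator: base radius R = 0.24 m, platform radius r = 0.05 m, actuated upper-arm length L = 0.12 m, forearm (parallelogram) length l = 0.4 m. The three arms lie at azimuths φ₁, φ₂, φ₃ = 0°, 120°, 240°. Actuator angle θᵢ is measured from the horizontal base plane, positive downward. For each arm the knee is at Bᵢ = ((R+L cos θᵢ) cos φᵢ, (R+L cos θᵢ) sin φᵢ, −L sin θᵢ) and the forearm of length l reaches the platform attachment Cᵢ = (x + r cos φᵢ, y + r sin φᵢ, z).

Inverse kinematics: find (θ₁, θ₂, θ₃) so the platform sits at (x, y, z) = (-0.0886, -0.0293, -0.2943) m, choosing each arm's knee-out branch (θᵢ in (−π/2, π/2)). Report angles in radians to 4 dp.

rotate P by −φ1: (-0.0886, -0.0293, -0.2943)
  A=0.2786, B=-0.2943, C=(l²−L²−A²−y'²−z²)/(2L)=-0.0812
  θ1 = atan2(B,A) + arccos(C/0.4053) = 0.9597
φ2=120.0° → target in arm frame (0.0189, 0.0914)
  A cos θ + B sin θ = C:  0.1711·cos θ + -0.2943·sin θ = 0.0890
  √(A²+B²)=0.3404;  θ2 = -1.0442+1.3061 ≈ 0.2619
rotate P by −φ3: (0.0697, -0.0621, -0.2943)
  A=0.1203, B=-0.2943, C=(l²−L²−A²−y'²−z²)/(2L)=0.1694
  √(A²+B²)=0.3179;  θ3 = -1.1827+1.0089 ≈ -0.1738

θ₁ = 0.9597, θ₂ = 0.2619, θ₃ = -0.1738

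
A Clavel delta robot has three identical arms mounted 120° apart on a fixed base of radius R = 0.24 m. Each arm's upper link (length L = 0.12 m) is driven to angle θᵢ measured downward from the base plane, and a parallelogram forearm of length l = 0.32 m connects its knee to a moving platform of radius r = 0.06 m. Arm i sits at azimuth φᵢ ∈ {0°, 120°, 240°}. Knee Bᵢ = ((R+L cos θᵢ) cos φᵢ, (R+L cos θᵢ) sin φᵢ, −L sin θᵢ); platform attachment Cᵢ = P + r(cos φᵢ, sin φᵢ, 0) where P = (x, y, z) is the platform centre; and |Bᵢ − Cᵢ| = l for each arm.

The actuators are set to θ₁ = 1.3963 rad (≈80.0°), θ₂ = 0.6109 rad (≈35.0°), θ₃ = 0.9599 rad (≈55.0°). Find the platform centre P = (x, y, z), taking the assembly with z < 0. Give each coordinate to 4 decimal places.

(-0.0637, 0.0287, -0.2960)

centre 1 = (0.2008·cos0.0°, 0.2008·sin0.0°, -0.1182) = (0.2008, 0.0000, -0.1182)
φ2=120.0°: virtual centre (-0.1391, 0.2410, -0.0688), radius l
arm 3 at φ=240.0°: (R−r)+L cos θ3 = 0.2488;  centre 3 = (-0.1244, -0.2155, -0.0983)
|centre ₂|²−|centre ₁|² = 0.0279;  |centre ₃|²−|centre ₁|² = 0.0173
[-0.6800 0.4820 0.0987]·P = 0.0279;  [-0.6505 -0.4310 0.0398]·P = 0.0173
det = 0.6066;  x = -0.0335+0.1017z,  y = 0.0105+-0.0613z
into |P−centre ₁|² = l²: 1.0141z² + 0.1874z + -0.0334 = 0;  Δ = 0.1706;  z = -0.2960 or 0.1112 → z<0 root = -0.2960
x = -0.0637, y = 0.0287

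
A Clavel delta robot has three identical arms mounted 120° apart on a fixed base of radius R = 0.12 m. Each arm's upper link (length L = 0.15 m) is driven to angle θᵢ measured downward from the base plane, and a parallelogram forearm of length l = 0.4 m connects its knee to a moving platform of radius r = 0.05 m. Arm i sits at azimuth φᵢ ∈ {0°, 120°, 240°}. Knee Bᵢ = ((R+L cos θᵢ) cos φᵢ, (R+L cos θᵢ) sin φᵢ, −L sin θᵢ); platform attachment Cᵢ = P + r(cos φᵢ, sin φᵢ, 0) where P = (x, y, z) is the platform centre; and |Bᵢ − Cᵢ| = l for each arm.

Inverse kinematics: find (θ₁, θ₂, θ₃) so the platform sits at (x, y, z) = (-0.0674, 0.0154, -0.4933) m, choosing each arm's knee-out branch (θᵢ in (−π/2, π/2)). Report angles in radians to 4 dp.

θ₁ = 1.2217, θ₂ = 0.8727, θ₃ = 0.9598

φ1=0.0° → target in arm frame (-0.0674, 0.0154)
  e−x'=0.1374;  (l²−L²−(e−x')²−y'²−z²)/2L = -0.4165
  θ1 = atan2(B,A) + arccos(C/0.5121) = 1.2217
rotate P by −φ2: (0.0470, 0.0507, -0.4933)
  A cos θ + B sin θ = C:  0.0230·cos θ + -0.4933·sin θ = -0.3631
  √(A²+B²)=0.4938;  θ2 = -1.5243+2.3970 ≈ 0.8727
φ3=240.0° → target in arm frame (0.0204, -0.0661)
  e−x'=0.0496;  (l²−L²−(e−x')²−y'²−z²)/2L = -0.3756
  γ=atan2(-0.4933,0.0496)=-1.4705;  ψ=arccos(-0.7575)=2.4303;  θ3=γ+ψ≈0.9598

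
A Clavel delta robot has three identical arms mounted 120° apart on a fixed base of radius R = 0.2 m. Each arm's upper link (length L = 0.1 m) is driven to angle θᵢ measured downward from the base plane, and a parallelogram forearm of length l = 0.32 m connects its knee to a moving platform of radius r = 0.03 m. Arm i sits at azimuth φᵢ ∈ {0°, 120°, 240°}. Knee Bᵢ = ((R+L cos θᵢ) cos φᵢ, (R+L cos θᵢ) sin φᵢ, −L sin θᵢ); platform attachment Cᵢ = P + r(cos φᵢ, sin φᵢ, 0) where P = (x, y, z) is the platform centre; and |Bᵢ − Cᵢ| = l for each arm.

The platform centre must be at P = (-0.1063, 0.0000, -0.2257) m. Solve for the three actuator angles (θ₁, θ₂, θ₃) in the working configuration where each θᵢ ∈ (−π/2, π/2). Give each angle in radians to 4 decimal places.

θ₁ = 1.3966, θ₂ = 0.0876, θ₃ = 0.0876

rotate P by −φ1: (-0.1063, 0.0000, -0.2257)
  e−x'=0.2763;  (l²−L²−(e−x')²−y'²−z²)/2L = -0.1744
  γ=atan2(-0.2257,0.2763)=-0.6849;  ψ=arccos(-0.4889)=2.0816;  θ1=γ+ψ≈1.3966
arm 2 (φ=120.0°): x'=0.0531, y'=0.0921
  e−x'=0.1169;  (l²−L²−(e−x')²−y'²−z²)/2L = 0.0967
  √(A²+B²)=0.2542;  θ2 = -1.0931+1.1807 ≈ 0.0876
arm 3 (φ=240.0°): x'=0.0532, y'=-0.0921
  e−x'=0.1168;  (l²−L²−(e−x')²−y'²−z²)/2L = 0.0967
  γ=atan2(-0.2257,0.1168)=-1.0931;  ψ=arccos(0.3803)=1.1807;  θ3=γ+ψ≈0.0876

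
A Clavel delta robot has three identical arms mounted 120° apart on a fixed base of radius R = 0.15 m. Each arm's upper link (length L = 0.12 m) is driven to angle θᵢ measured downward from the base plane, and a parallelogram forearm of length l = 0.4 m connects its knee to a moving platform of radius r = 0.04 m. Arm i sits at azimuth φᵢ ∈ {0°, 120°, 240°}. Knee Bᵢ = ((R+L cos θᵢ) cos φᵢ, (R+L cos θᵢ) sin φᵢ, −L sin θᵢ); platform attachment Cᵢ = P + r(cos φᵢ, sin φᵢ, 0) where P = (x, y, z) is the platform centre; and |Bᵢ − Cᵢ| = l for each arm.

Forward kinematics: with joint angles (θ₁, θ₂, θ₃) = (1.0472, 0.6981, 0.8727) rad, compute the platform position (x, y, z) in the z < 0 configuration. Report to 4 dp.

φ1=0.0°: virtual centre (0.1700, 0.0000, -0.1039), radius l
arm 2 at φ=120.0°: e+L cos θ2 = 0.2019;  S2 = (-0.1010, 0.1749, -0.0771)
S3 = (0.1871·cos240.0°, 0.1871·sin240.0°, -0.0919) = (-0.0936, -0.1621, -0.0919)
|S₂|²−|S₁|² = 0.0070;  |S₃|²−|S₁|² = 0.0038
plane₁₂: -0.5419x+0.3497y+0.0536z = 0.0070
Cramer: x(z) = -0.0100+0.0715z;  y(z) = 0.0046-0.0423z
sphere 1 gives Az²+Bz+C=0 with A=1.0069, B=0.1817, C=-0.1168;  B²−4AC=0.5034;  roots -0.4425, 0.2621;  negative root z = -0.4425
x = -0.0416, y = 0.0234

(-0.0416, 0.0234, -0.4425)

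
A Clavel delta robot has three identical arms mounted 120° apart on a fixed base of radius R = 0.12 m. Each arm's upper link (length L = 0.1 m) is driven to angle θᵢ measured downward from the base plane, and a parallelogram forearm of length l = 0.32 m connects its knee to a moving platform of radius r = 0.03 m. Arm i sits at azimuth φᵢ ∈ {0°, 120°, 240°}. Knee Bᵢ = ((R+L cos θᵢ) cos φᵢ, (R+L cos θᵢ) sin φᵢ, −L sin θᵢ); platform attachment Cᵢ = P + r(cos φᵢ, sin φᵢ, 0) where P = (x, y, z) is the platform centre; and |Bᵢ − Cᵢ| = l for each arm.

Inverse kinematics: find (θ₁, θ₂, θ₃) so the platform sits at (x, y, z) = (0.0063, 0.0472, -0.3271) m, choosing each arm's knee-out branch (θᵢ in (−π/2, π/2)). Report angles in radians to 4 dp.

rotate P by −φ1: (0.0063, 0.0472, -0.3271)
  e−x'=0.0837;  (l²−L²−(e−x')²−y'²−z²)/2L = -0.1191
  √(A²+B²)=0.3376;  θ1 = -1.3203+1.9314 ≈ 0.6111
rotate P by −φ2: (0.0377, -0.0291, -0.3271)
  A cos θ + B sin θ = C:  0.0523·cos θ + -0.3271·sin θ = -0.0909
  θ2 = atan2(B,A) + arccos(C/0.3313) = 0.4363
φ3=240.0° → target in arm frame (-0.0440, -0.0181)
  A cos θ + B sin θ = C:  0.1340·cos θ + -0.3271·sin θ = -0.1644
  γ=atan2(-0.3271,0.1340)=-1.1819;  ψ=arccos(-0.4652)=2.0546;  θ3=γ+ψ≈0.8727

θ₁ = 0.6111, θ₂ = 0.4363, θ₃ = 0.8727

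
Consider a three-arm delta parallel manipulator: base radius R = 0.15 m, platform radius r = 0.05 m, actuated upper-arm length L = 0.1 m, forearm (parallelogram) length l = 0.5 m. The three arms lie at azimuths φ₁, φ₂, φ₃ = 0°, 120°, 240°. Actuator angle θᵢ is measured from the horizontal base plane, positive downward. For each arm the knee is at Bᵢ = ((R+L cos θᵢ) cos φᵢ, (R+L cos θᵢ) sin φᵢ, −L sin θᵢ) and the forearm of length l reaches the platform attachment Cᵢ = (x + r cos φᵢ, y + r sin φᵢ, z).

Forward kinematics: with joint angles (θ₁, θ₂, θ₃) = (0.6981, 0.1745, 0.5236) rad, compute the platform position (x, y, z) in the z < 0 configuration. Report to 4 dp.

(-0.0611, 0.0515, -0.5012)

S1 = (0.1766·cos0.0°, 0.1766·sin0.0°, -0.0643) = (0.1766, 0.0000, -0.0643)
arm 2 at φ=120.0°: (R−r)+L cos θ2 = 0.1985;  S2 = (-0.0992, 0.1719, -0.0174)
φ3=240.0°: virtual centre (-0.0933, -0.1616, -0.0500), radius l
eliminate P² terms by subtracting sphere 1 from 2 and 3
plane₁₂: -0.5517x+0.3438y+0.0938z = 0.0044
Cramer: x(z) = -0.0058+0.1103z;  y(z) = 0.0035-0.0959z
into |P−S₁|² = l²: 1.0214z² + 0.0877z + -0.2126 = 0;  Δ = 0.8762;  z = -0.5012 or 0.4153 → z<0 root = -0.5012
x = -0.0611, y = 0.0515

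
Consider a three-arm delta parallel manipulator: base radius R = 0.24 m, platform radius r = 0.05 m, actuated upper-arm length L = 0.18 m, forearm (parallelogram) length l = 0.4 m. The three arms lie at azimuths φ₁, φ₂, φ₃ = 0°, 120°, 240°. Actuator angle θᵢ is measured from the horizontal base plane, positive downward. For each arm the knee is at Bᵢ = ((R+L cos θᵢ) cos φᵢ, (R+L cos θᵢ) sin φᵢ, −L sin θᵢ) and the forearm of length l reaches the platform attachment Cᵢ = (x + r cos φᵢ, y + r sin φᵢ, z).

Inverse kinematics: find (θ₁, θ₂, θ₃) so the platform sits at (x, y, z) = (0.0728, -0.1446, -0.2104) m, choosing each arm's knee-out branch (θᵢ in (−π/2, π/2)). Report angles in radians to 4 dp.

θ₁ = -0.0880, θ₂ = 1.3090, θ₃ = -0.2617

φ1=0.0° → target in arm frame (0.0728, -0.1446)
  A=0.1172, B=-0.2104, C=(l²−L²−A²−y'²−z²)/(2L)=0.1352
  γ=atan2(-0.2104,0.1172)=-1.0626;  ψ=arccos(0.5615)=0.9746;  θ1=γ+ψ≈-0.0880
rotate P by −φ2: (-0.1616, 0.0093, -0.2104)
  e−x'=0.3516;  (l²−L²−(e−x')²−y'²−z²)/2L = -0.1122
  θ2 = atan2(B,A) + arccos(C/0.4098) = 1.3090
arm 3 (φ=240.0°): x'=0.0888, y'=0.1353
  e−x'=0.1012;  (l²−L²−(e−x')²−y'²−z²)/2L = 0.1522
  γ=atan2(-0.2104,0.1012)=-1.1226;  ψ=arccos(0.6518)=0.8609;  θ3=γ+ψ≈-0.2617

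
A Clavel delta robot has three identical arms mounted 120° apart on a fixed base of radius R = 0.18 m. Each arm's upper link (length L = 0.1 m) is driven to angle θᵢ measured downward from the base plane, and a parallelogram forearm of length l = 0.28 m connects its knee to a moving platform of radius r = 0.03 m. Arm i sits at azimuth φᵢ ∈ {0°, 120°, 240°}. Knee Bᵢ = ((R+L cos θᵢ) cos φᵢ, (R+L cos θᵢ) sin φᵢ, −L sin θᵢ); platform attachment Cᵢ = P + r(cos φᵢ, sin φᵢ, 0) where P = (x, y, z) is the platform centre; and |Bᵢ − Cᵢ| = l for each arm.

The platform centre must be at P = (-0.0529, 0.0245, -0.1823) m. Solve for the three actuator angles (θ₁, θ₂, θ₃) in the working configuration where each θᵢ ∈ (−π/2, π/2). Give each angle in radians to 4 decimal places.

θ₁ = 0.9601, θ₂ = -0.0873, θ₃ = 0.4362

arm 1 (φ=0.0°): x'=-0.0529, y'=0.0245
  A cos θ + B sin θ = C:  0.2029·cos θ + -0.1823·sin θ = -0.0330
  √(A²+B²)=0.2728;  θ1 = -0.7320+1.6921 ≈ 0.9601
arm 2 (φ=120.0°): x'=0.0477, y'=0.0336
  A cos θ + B sin θ = C:  0.1023·cos θ + -0.1823·sin θ = 0.1178
  √(A²+B²)=0.2091;  θ2 = -1.0593+0.9720 ≈ -0.0873
rotate P by −φ3: (0.0052, -0.0581, -0.1823)
  A=0.1448, B=-0.1823, C=(l²−L²−A²−y'²−z²)/(2L)=0.0542
  γ=atan2(-0.1823,0.1448)=-0.8997;  ψ=arccos(0.2328)=1.3359;  θ3=γ+ψ≈0.4362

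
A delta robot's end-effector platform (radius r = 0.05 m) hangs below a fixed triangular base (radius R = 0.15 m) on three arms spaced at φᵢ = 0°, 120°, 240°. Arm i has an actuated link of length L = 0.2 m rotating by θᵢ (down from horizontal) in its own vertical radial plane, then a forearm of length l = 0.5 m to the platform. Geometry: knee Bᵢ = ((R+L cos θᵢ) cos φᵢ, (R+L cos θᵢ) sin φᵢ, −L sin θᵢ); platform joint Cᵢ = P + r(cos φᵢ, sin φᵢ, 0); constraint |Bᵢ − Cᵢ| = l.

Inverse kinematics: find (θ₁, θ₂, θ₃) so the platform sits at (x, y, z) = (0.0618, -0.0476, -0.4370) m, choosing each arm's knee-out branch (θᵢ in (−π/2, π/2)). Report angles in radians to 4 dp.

θ₁ = -0.0001, θ₂ = 0.4364, θ₃ = 0.1743

rotate P by −φ1: (0.0618, -0.0476, -0.4370)
  A cos θ + B sin θ = C:  0.0382·cos θ + -0.4370·sin θ = 0.0383
  θ1 = atan2(B,A) + arccos(C/0.4387) = -0.0001
φ2=120.0° → target in arm frame (-0.0721, -0.0297)
  e−x'=0.1721;  (l²−L²−(e−x')²−y'²−z²)/2L = -0.0287
  √(A²+B²)=0.4697;  θ2 = -1.1956+1.6319 ≈ 0.4364
rotate P by −φ3: (0.0103, 0.0773, -0.4370)
  A cos θ + B sin θ = C:  0.0897·cos θ + -0.4370·sin θ = 0.0125
  θ3 = atan2(B,A) + arccos(C/0.4461) = 0.1743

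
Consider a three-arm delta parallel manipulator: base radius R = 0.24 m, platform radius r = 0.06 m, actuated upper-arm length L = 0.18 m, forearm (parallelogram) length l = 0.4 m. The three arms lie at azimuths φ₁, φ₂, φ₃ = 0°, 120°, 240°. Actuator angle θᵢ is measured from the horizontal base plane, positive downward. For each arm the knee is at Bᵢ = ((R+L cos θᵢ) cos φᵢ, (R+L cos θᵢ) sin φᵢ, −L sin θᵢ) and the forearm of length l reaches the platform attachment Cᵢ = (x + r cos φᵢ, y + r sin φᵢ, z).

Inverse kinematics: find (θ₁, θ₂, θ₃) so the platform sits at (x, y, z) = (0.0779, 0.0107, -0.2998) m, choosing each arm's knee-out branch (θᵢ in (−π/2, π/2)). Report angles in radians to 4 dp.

arm 1 (φ=0.0°): x'=0.0779, y'=0.0107
  A cos θ + B sin θ = C:  0.1021·cos θ + -0.2998·sin θ = 0.0755
  γ=atan2(-0.2998,0.1021)=-1.2426;  ψ=arccos(0.2384)=1.3301;  θ1=γ+ψ≈0.0875
arm 2 (φ=120.0°): x'=-0.0297, y'=-0.0728
  A=0.2097, B=-0.2998, C=(l²−L²−A²−y'²−z²)/(2L)=-0.0321
  √(A²+B²)=0.3659;  θ2 = -0.9605+1.6586 ≈ 0.6981
φ3=240.0° → target in arm frame (-0.0482, 0.0621)
  A cos θ + B sin θ = C:  0.2282·cos θ + -0.2998·sin θ = -0.0506
  θ3 = atan2(B,A) + arccos(C/0.3768) = 0.7854

θ₁ = 0.0875, θ₂ = 0.6981, θ₃ = 0.7854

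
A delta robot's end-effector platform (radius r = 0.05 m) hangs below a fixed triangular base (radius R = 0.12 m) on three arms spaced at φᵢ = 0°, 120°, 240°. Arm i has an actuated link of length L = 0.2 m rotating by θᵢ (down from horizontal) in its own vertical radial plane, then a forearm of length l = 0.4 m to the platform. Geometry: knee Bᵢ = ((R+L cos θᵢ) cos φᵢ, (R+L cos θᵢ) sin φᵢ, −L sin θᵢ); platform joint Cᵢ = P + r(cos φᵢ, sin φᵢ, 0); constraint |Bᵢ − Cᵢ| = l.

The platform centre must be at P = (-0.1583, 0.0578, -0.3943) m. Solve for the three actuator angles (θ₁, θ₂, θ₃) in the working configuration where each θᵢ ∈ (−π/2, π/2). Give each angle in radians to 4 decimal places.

rotate P by −φ1: (-0.1583, 0.0578, -0.3943)
  A=0.2283, B=-0.3943, C=(l²−L²−A²−y'²−z²)/(2L)=-0.2273
  γ=atan2(-0.3943,0.2283)=-1.0460;  ψ=arccos(-0.4990)=2.0932;  θ1=γ+ψ≈1.0472
arm 2 (φ=120.0°): x'=0.1292, y'=0.1082
  e−x'=-0.0592;  (l²−L²−(e−x')²−y'²−z²)/2L = -0.1267
  γ=atan2(-0.3943,-0.0592)=-1.7198;  ψ=arccos(-0.3178)=1.8942;  θ2=γ+ψ≈0.1744
φ3=240.0° → target in arm frame (0.0291, -0.1660)
  e−x'=0.0409;  (l²−L²−(e−x')²−y'²−z²)/2L = -0.1617
  √(A²+B²)=0.3964;  θ3 = -1.4674+1.9911 ≈ 0.5237

θ₁ = 1.0472, θ₂ = 0.1744, θ₃ = 0.5237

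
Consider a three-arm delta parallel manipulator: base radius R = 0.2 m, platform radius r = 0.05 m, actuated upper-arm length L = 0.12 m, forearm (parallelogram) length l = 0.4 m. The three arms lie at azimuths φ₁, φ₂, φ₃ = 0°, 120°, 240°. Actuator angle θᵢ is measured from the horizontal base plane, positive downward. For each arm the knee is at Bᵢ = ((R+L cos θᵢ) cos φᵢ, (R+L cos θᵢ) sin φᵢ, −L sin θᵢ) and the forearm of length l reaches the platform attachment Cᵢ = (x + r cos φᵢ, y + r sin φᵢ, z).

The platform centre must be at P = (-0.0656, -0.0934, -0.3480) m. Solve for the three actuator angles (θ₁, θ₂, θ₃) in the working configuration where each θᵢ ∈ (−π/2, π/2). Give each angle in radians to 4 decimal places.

rotate P by −φ1: (-0.0656, -0.0934, -0.3480)
  e−x'=0.2156;  (l²−L²−(e−x')²−y'²−z²)/2L = -0.1280
  θ1 = atan2(B,A) + arccos(C/0.4094) = 0.8726
rotate P by −φ2: (-0.0481, 0.1035, -0.3480)
  A cos θ + B sin θ = C:  0.1981·cos θ + -0.3480·sin θ = -0.1061
  √(A²+B²)=0.4004;  θ2 = -1.0533+1.8389 ≈ 0.7856
rotate P by −φ3: (0.1137, -0.0101, -0.3480)
  A=0.0363, B=-0.3480, C=(l²−L²−A²−y'²−z²)/(2L)=0.0961
  θ3 = atan2(B,A) + arccos(C/0.3499) = -0.1744

θ₁ = 0.8726, θ₂ = 0.7856, θ₃ = -0.1744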